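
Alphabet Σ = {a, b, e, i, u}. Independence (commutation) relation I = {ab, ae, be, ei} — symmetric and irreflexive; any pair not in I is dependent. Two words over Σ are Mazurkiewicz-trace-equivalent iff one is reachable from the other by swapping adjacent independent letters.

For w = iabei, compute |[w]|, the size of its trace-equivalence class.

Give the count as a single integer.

0(i) covers ∅
1(a) covers 0:i
2(b) covers 0:i
3(e) covers ∅
4(i) covers 1:a, 2:b
floor of heap: 0:i, 3:e
completions by unplaced set U, small U first (add the entries for U minus each lowest piece of U):
  |U|=1: {3}:1  {4}:1
  |U|=2: {1,4}:1  {2,4}:1  {3,4}:2
  |U|=3: {1,2,4}:2  {1,3,4}:3  {2,3,4}:3
  start at 0(i): 8
  start at 3(e): 2
sum over floor = 10

10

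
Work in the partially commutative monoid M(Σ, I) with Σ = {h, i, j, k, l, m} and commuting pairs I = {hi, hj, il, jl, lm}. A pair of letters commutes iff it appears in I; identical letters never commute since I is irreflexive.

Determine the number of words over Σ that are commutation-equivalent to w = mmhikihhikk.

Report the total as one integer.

12

drop 0:m onto floor
drop 1:m onto {0:m}
drop 2:h onto {1:m}
drop 3:i onto {1:m}
drop 4:k onto {2:h, 3:i}
drop 5:i onto {4:k}
drop 6:h onto {4:k}
drop 7:h onto {6:h}
drop 8:i onto {5:i}
drop 9:k onto {7:h, 8:i}
drop 10:k onto {9:k}
ground layer = {0:m}
drop-orders for the pieces not yet dropped (sum over which currently-grounded one goes next):
  1 to go: {10} 1
  2 to go: {9,10} 1
  3 to go: {7,9,10} 1  {8,9,10} 1
  4 to go: {5,8,9,10} 1  {6,7,9,10} 1  {7,8,9,10} 2
  5 to go: {5,7,8,9,10} 3  {6,7,8,9,10} 3
  6 to go: {5,6,7,8,9,10} 6
  7 to go: {4,5,6,7,8,9,10} 6
  8 to go: {2,4,5,6,7,8,9,10} 6  {3,4,5,6,7,8,9,10} 6
  9 to go: {2,3,4,5,6,7,8,9,10} 12
  if 0:m drops first: 12 orders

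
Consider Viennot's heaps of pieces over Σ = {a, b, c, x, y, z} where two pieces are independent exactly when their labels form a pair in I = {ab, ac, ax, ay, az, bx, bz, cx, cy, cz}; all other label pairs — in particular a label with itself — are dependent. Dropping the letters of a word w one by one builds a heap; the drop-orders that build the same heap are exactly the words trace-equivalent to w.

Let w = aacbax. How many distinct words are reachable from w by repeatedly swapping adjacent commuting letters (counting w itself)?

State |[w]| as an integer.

60

#0=a has no predecessor
#1=a depends on [0:a]
#2=c has no predecessor
#3=b depends on [2:c]
#4=a depends on [1:a]
#5=x has no predecessor
sources: [0:a, 2:c, 5:x]
N(rest) = Σ N(rest − s) over sources s of rest; N(one piece) = 1:
  size 1 → [3]=1  [4]=1  [5]=1
  size 2 → [1,4]=1  [2,3]=1  [3,4]=2  [3,5]=2  [4,5]=2
  size 3 → [0,1,4]=1  [1,3,4]=3  [1,4,5]=3  [2,3,4]=3  [2,3,5]=3  [3,4,5]=6
  size 4 → [0,1,3,4]=4  [0,1,4,5]=4  [1,2,3,4]=6  [1,3,4,5]=12  [2,3,4,5]=12
  first=0(a) contributes 30
  first=2(c) contributes 20
  first=5(x) contributes 10
|[w]| = 60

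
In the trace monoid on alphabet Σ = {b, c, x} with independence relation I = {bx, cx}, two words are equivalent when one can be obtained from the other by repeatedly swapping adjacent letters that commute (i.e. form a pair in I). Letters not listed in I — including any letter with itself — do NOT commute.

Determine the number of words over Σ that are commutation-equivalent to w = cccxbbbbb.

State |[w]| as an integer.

9

#0=c has no predecessor
#1=c depends on [0:c]
#2=c depends on [1:c]
#3=x has no predecessor
#4=b depends on [2:c]
#5=b depends on [4:b]
#6=b depends on [5:b]
#7=b depends on [6:b]
#8=b depends on [7:b]
sources: [0:c, 3:x]
N(rest) = Σ N(rest − s) over sources s of rest; N(one piece) = 1:
  size 1 → [3]=1  [8]=1
  size 2 → [3,8]=2  [7,8]=1
  size 3 → [3,7,8]=3  [6,7,8]=1
  size 4 → [3,6,7,8]=4  [5,6,7,8]=1
  size 5 → [3,5,6,7,8]=5  [4,5,6,7,8]=1
  size 6 → [2,4,5,6,7,8]=1  [3,4,5,6,7,8]=6
  size 7 → [1,2,4,5,6,7,8]=1  [2,3,4,5,6,7,8]=7
  first=0(c) contributes 8
  first=3(x) contributes 1
|[w]| = 9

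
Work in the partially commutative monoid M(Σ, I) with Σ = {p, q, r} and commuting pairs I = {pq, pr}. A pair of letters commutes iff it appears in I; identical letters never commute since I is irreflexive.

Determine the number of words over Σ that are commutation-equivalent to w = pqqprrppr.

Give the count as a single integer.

126

drop 0:p onto floor
drop 1:q onto floor
drop 2:q onto {1:q}
drop 3:p onto {0:p}
drop 4:r onto {2:q}
drop 5:r onto {4:r}
drop 6:p onto {3:p}
drop 7:p onto {6:p}
drop 8:r onto {5:r}
ground layer = {0:p, 1:q}
drop-orders for the pieces not yet dropped (sum over which currently-grounded one goes next):
  1 to go: {7} 1  {8} 1
  2 to go: {5,8} 1  {6,7} 1  {7,8} 2
  3 to go: {3,6,7} 1  {4,5,8} 1  {5,7,8} 3  {6,7,8} 3
  4 to go: {0,3,6,7} 1  {2,4,5,8} 1  {3,6,7,8} 4  {4,5,7,8} 4  {5,6,7,8} 6
  5 to go: {0,3,6,7,8} 5  {1,2,4,5,8} 1  {2,4,5,7,8} 5  {3,5,6,7,8} 10  {4,5,6,7,8} 10
  6 to go: {0,3,5,6,7,8} 15  {1,2,4,5,7,8} 6  {2,4,5,6,7,8} 15  {3,4,5,6,7,8} 20
  7 to go: {0,3,4,5,6,7,8} 35  {1,2,4,5,6,7,8} 21  {2,3,4,5,6,7,8} 35
  if 0:p drops first: 56 orders
  if 1:q drops first: 70 orders
heap linearizations: 126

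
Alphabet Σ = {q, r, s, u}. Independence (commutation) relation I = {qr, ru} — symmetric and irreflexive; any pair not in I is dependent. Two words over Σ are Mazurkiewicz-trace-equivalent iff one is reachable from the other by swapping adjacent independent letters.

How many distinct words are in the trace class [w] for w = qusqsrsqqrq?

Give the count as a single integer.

piece 0:q — minimal
piece 1:u rests on {0:q}
piece 2:s rests on {1:u}
piece 3:q rests on {2:s}
piece 4:s rests on {3:q}
piece 5:r rests on {4:s}
piece 6:s rests on {5:r}
piece 7:q rests on {6:s}
piece 8:q rests on {7:q}
piece 9:r rests on {6:s}
piece 10:q rests on {8:q}
minimal pieces: {0:q}
ways to finish when only these pieces remain (= sum over removing one remaining piece with nothing left below it):
  1 left: {9}→1  {10}→1
  2 left: {8,10}→1  {9,10}→2
  3 left: {7,8,10}→1  {8,9,10}→3
  4 left: {7,8,9,10}→4
  5 left: {6,7,8,9,10}→4
  6 left: {5,6,7,8,9,10}→4
  7 left: {4,5,6,7,8,9,10}→4
  8 left: {3,4,5,6,7,8,9,10}→4
  9 left: {2,3,4,5,6,7,8,9,10}→4
  placing 0:q first → 4 extensions

4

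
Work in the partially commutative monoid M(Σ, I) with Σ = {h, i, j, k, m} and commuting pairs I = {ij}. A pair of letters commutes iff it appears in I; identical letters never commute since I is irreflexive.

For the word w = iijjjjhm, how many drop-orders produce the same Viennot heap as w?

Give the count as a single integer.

15

0(i) covers ∅
1(i) covers 0:i
2(j) covers ∅
3(j) covers 2:j
4(j) covers 3:j
5(j) covers 4:j
6(h) covers 1:i, 5:j
7(m) covers 6:h
floor of heap: 0:i, 2:j
completions by unplaced set U, small U first (add the entries for U minus each lowest piece of U):
  |U|=1: {7}:1
  |U|=2: {6,7}:1
  |U|=3: {1,6,7}:1  {5,6,7}:1
  |U|=4: {0,1,6,7}:1  {1,5,6,7}:2  {4,5,6,7}:1
  |U|=5: {0,1,5,6,7}:3  {1,4,5,6,7}:3  {3,4,5,6,7}:1
  |U|=6: {0,1,4,5,6,7}:6  {1,3,4,5,6,7}:4  {2,3,4,5,6,7}:1
  start at 0(i): 5
  start at 2(j): 10
sum over floor = 15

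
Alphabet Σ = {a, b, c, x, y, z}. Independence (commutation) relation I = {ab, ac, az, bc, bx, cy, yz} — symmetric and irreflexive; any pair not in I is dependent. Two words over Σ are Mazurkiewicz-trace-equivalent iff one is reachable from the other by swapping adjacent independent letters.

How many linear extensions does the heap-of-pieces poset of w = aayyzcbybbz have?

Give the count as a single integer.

drop 0:a onto floor
drop 1:a onto {0:a}
drop 2:y onto {1:a}
drop 3:y onto {2:y}
drop 4:z onto floor
drop 5:c onto {4:z}
drop 6:b onto {3:y, 4:z}
drop 7:y onto {6:b}
drop 8:b onto {7:y}
drop 9:b onto {8:b}
drop 10:z onto {5:c, 9:b}
ground layer = {0:a, 4:z}
drop-orders for the pieces not yet dropped (sum over which currently-grounded one goes next):
  1 to go: {10} 1
  2 to go: {5,10} 1  {9,10} 1
  3 to go: {5,9,10} 2  {8,9,10} 1
  4 to go: {5,8,9,10} 3  {7,8,9,10} 1
  5 to go: {5,7,8,9,10} 4  {6,7,8,9,10} 1
  6 to go: {3,6,7,8,9,10} 1  {5,6,7,8,9,10} 5
  7 to go: {2,3,6,7,8,9,10} 1  {3,5,6,7,8,9,10} 6  {4,5,6,7,8,9,10} 5
  8 to go: {1,2,3,6,7,8,9,10} 1  {2,3,5,6,7,8,9,10} 7  {3,4,5,6,7,8,9,10} 11
  9 to go: {0,1,2,3,6,7,8,9,10} 1  {1,2,3,5,6,7,8,9,10} 8  {2,3,4,5,6,7,8,9,10} 18
  if 0:a drops first: 26 orders
  if 4:z drops first: 9 orders
heap linearizations: 35

35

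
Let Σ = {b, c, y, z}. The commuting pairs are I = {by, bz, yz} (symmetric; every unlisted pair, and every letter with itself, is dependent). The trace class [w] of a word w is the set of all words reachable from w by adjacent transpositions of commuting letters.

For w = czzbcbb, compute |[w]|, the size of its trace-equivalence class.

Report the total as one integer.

piece 0:c — minimal
piece 1:z rests on {0:c}
piece 2:z rests on {1:z}
piece 3:b rests on {0:c}
piece 4:c rests on {2:z, 3:b}
piece 5:b rests on {4:c}
piece 6:b rests on {5:b}
minimal pieces: {0:c}
ways to finish when only these pieces remain (= sum over removing one remaining piece with nothing left below it):
  1 left: {6}→1
  2 left: {5,6}→1
  3 left: {4,5,6}→1
  4 left: {2,4,5,6}→1  {3,4,5,6}→1
  5 left: {1,2,4,5,6}→1  {2,3,4,5,6}→2
  placing 0:c first → 3 extensions

3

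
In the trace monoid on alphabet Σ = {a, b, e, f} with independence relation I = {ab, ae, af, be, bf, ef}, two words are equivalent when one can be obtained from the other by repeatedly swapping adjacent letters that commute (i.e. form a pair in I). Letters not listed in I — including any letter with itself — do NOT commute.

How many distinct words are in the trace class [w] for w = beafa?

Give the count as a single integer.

60

piece 0:b — minimal
piece 1:e — minimal
piece 2:a — minimal
piece 3:f — minimal
piece 4:a rests on {2:a}
minimal pieces: {0:b, 1:e, 2:a, 3:f}
ways to finish when only these pieces remain (= sum over removing one remaining piece with nothing left below it):
  1 left: {0}→1  {1}→1  {3}→1  {4}→1
  2 left: {0,1}→2  {0,3}→2  {0,4}→2  {1,3}→2  {1,4}→2  {2,4}→1  {3,4}→2
  3 left: {0,1,3}→6  {0,1,4}→6  {0,2,4}→3  {0,3,4}→6  {1,2,4}→3  {1,3,4}→6  {2,3,4}→3
  placing 0:b first → 12 extensions
  placing 1:e first → 12 extensions
  placing 2:a first → 24 extensions
  placing 3:f first → 12 extensions
total linear extensions = 60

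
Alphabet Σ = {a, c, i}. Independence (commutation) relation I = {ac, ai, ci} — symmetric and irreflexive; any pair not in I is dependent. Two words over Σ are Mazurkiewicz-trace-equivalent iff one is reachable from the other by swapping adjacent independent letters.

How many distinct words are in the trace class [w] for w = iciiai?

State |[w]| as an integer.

30

#0=i has no predecessor
#1=c has no predecessor
#2=i depends on [0:i]
#3=i depends on [2:i]
#4=a has no predecessor
#5=i depends on [3:i]
sources: [0:i, 1:c, 4:a]
N(rest) = Σ N(rest − s) over sources s of rest; N(one piece) = 1:
  size 1 → [1]=1  [4]=1  [5]=1
  size 2 → [1,4]=2  [1,5]=2  [3,5]=1  [4,5]=2
  size 3 → [1,3,5]=3  [1,4,5]=6  [2,3,5]=1  [3,4,5]=3
  size 4 → [0,2,3,5]=1  [1,2,3,5]=4  [1,3,4,5]=12  [2,3,4,5]=4
  first=0(i) contributes 20
  first=1(c) contributes 5
  first=4(a) contributes 5
|[w]| = 30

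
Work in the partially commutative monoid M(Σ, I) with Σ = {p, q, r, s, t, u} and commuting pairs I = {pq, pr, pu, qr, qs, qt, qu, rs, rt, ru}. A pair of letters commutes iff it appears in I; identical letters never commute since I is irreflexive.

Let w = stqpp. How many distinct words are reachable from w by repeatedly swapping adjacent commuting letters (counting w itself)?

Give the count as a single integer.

5

#0=s has no predecessor
#1=t depends on [0:s]
#2=q has no predecessor
#3=p depends on [1:t]
#4=p depends on [3:p]
sources: [0:s, 2:q]
N(rest) = Σ N(rest − s) over sources s of rest; N(one piece) = 1:
  size 1 → [2]=1  [4]=1
  size 2 → [2,4]=2  [3,4]=1
  size 3 → [1,3,4]=1  [2,3,4]=3
  first=0(s) contributes 4
  first=2(q) contributes 1
|[w]| = 5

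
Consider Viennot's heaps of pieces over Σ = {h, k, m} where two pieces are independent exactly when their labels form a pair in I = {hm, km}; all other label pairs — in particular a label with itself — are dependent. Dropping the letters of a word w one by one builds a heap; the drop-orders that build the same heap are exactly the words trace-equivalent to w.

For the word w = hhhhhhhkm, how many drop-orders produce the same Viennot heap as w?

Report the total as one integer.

0(h) covers ∅
1(h) covers 0:h
2(h) covers 1:h
3(h) covers 2:h
4(h) covers 3:h
5(h) covers 4:h
6(h) covers 5:h
7(k) covers 6:h
8(m) covers ∅
floor of heap: 0:h, 8:m
completions by unplaced set U, small U first (add the entries for U minus each lowest piece of U):
  |U|=1: {7}:1  {8}:1
  |U|=2: {6,7}:1  {7,8}:2
  |U|=3: {5,6,7}:1  {6,7,8}:3
  |U|=4: {4,5,6,7}:1  {5,6,7,8}:4
  |U|=5: {3,4,5,6,7}:1  {4,5,6,7,8}:5
  |U|=6: {2,3,4,5,6,7}:1  {3,4,5,6,7,8}:6
  |U|=7: {1,2,3,4,5,6,7}:1  {2,3,4,5,6,7,8}:7
  start at 0(h): 8
  start at 8(m): 1
sum over floor = 9

9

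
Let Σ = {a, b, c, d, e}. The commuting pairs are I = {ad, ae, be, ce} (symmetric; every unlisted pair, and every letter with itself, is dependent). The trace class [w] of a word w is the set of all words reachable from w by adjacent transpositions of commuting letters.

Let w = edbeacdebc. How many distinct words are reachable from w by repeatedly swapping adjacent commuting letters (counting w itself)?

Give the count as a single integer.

12

piece 0:e — minimal
piece 1:d rests on {0:e}
piece 2:b rests on {1:d}
piece 3:e rests on {1:d}
piece 4:a rests on {2:b}
piece 5:c rests on {4:a}
piece 6:d rests on {3:e, 5:c}
piece 7:e rests on {6:d}
piece 8:b rests on {6:d}
piece 9:c rests on {8:b}
minimal pieces: {0:e}
ways to finish when only these pieces remain (= sum over removing one remaining piece with nothing left below it):
  1 left: {7}→1  {9}→1
  2 left: {7,9}→2  {8,9}→1
  3 left: {7,8,9}→3
  4 left: {6,7,8,9}→3
  5 left: {3,6,7,8,9}→3  {5,6,7,8,9}→3
  6 left: {3,5,6,7,8,9}→6  {4,5,6,7,8,9}→3
  7 left: {2,4,5,6,7,8,9}→3  {3,4,5,6,7,8,9}→9
  8 left: {2,3,4,5,6,7,8,9}→12
  placing 0:e first → 12 extensions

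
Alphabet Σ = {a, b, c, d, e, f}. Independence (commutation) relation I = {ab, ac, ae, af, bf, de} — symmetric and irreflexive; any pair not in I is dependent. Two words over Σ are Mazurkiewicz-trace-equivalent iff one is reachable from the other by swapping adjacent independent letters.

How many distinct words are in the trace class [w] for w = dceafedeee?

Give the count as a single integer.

30

drop 0:d onto floor
drop 1:c onto {0:d}
drop 2:e onto {1:c}
drop 3:a onto {0:d}
drop 4:f onto {2:e}
drop 5:e onto {4:f}
drop 6:d onto {3:a, 4:f}
drop 7:e onto {5:e}
drop 8:e onto {7:e}
drop 9:e onto {8:e}
ground layer = {0:d}
drop-orders for the pieces not yet dropped (sum over which currently-grounded one goes next):
  1 to go: {6} 1  {9} 1
  2 to go: {3,6} 1  {6,9} 2  {8,9} 1
  3 to go: {3,6,9} 3  {6,8,9} 3  {7,8,9} 1
  4 to go: {3,6,8,9} 6  {5,7,8,9} 1  {6,7,8,9} 4
  5 to go: {3,6,7,8,9} 10  {5,6,7,8,9} 5
  6 to go: {3,5,6,7,8,9} 15  {4,5,6,7,8,9} 5
  7 to go: {2,4,5,6,7,8,9} 5  {3,4,5,6,7,8,9} 20
  8 to go: {1,2,4,5,6,7,8,9} 5  {2,3,4,5,6,7,8,9} 25
  if 0:d drops first: 30 orders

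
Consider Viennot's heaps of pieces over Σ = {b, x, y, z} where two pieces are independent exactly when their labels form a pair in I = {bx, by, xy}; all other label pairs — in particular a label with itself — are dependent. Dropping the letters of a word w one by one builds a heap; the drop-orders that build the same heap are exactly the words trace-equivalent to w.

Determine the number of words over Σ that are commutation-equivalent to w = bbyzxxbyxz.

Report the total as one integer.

drop 0:b onto floor
drop 1:b onto {0:b}
drop 2:y onto floor
drop 3:z onto {1:b, 2:y}
drop 4:x onto {3:z}
drop 5:x onto {4:x}
drop 6:b onto {3:z}
drop 7:y onto {3:z}
drop 8:x onto {5:x}
drop 9:z onto {6:b, 7:y, 8:x}
ground layer = {0:b, 2:y}
drop-orders for the pieces not yet dropped (sum over which currently-grounded one goes next):
  1 to go: {9} 1
  2 to go: {6,9} 1  {7,9} 1  {8,9} 1
  3 to go: {5,8,9} 1  {6,7,9} 2  {6,8,9} 2  {7,8,9} 2
  4 to go: {4,5,8,9} 1  {5,6,8,9} 3  {5,7,8,9} 3  {6,7,8,9} 6
  5 to go: {4,5,6,8,9} 4  {4,5,7,8,9} 4  {5,6,7,8,9} 12
  6 to go: {4,5,6,7,8,9} 20
  7 to go: {3,4,5,6,7,8,9} 20
  8 to go: {1,3,4,5,6,7,8,9} 20  {2,3,4,5,6,7,8,9} 20
  if 0:b drops first: 40 orders
  if 2:y drops first: 20 orders
heap linearizations: 60

60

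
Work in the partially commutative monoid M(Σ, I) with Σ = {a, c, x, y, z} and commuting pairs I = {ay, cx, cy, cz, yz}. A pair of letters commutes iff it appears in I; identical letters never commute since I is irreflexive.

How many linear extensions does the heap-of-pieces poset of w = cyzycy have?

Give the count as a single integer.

piece 0:c — minimal
piece 1:y — minimal
piece 2:z — minimal
piece 3:y rests on {1:y}
piece 4:c rests on {0:c}
piece 5:y rests on {3:y}
minimal pieces: {0:c, 1:y, 2:z}
ways to finish when only these pieces remain (= sum over removing one remaining piece with nothing left below it):
  1 left: {2}→1  {4}→1  {5}→1
  2 left: {0,4}→1  {2,4}→2  {2,5}→2  {3,5}→1  {4,5}→2
  3 left: {0,2,4}→3  {0,4,5}→3  {1,3,5}→1  {2,3,5}→3  {2,4,5}→6  {3,4,5}→3
  4 left: {0,2,4,5}→12  {0,3,4,5}→6  {1,2,3,5}→4  {1,3,4,5}→4  {2,3,4,5}→12
  placing 0:c first → 20 extensions
  placing 1:y first → 30 extensions
  placing 2:z first → 10 extensions
total linear extensions = 60

60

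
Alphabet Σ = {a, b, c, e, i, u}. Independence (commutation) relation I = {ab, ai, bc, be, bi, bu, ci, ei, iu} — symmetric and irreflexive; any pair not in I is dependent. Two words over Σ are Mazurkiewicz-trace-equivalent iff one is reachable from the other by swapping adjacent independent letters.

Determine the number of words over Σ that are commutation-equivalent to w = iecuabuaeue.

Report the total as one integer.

110

0(i) covers ∅
1(e) covers ∅
2(c) covers 1:e
3(u) covers 2:c
4(a) covers 3:u
5(b) covers ∅
6(u) covers 4:a
7(a) covers 6:u
8(e) covers 7:a
9(u) covers 8:e
10(e) covers 9:u
floor of heap: 0:i, 1:e, 5:b
completions by unplaced set U, small U first (add the entries for U minus each lowest piece of U):
  |U|=1: {0}:1  {5}:1  {10}:1
  |U|=2: {0,5}:2  {0,10}:2  {5,10}:2  {9,10}:1
  |U|=3: {0,5,10}:6  {0,9,10}:3  {5,9,10}:3  {8,9,10}:1
  |U|=4: {0,5,9,10}:12  {0,8,9,10}:4  {5,8,9,10}:4  {7,8,9,10}:1
  |U|=5: {0,5,8,9,10}:20  {0,7,8,9,10}:5  {5,7,8,9,10}:5  {6,7,8,9,10}:1
  |U|=6: {0,5,7,8,9,10}:30  {0,6,7,8,9,10}:6  {4,6,7,8,9,10}:1  {5,6,7,8,9,10}:6
  |U|=7: {0,4,6,7,8,9,10}:7  {0,5,6,7,8,9,10}:42  {3,4,6,7,8,9,10}:1  {4,5,6,7,8,9,10}:7
  |U|=8: {0,3,4,6,7,8,9,10}:8  {0,4,5,6,7,8,9,10}:56  {2,3,4,6,7,8,9,10}:1  {3,4,5,6,7,8,9,10}:8
  |U|=9: {0,2,3,4,6,7,8,9,10}:9  {0,3,4,5,6,7,8,9,10}:72  {1,2,3,4,6,7,8,9,10}:1  {2,3,4,5,6,7,8,9,10}:9
  start at 0(i): 10
  start at 1(e): 90
  start at 5(b): 10
sum over floor = 110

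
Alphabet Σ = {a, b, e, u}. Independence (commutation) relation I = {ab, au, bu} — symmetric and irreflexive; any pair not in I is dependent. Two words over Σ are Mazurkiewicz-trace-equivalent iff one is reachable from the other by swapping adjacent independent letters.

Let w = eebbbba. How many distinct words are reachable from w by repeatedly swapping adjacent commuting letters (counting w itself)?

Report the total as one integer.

0(e) covers ∅
1(e) covers 0:e
2(b) covers 1:e
3(b) covers 2:b
4(b) covers 3:b
5(b) covers 4:b
6(a) covers 1:e
floor of heap: 0:e
completions by unplaced set U, small U first (add the entries for U minus each lowest piece of U):
  |U|=1: {5}:1  {6}:1
  |U|=2: {4,5}:1  {5,6}:2
  |U|=3: {3,4,5}:1  {4,5,6}:3
  |U|=4: {2,3,4,5}:1  {3,4,5,6}:4
  |U|=5: {2,3,4,5,6}:5
  start at 0(e): 5

5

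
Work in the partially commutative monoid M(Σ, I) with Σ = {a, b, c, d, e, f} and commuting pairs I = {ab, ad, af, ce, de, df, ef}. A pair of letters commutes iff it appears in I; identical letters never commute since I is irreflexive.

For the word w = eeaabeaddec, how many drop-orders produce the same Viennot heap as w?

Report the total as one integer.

drop 0:e onto floor
drop 1:e onto {0:e}
drop 2:a onto {1:e}
drop 3:a onto {2:a}
drop 4:b onto {1:e}
drop 5:e onto {3:a, 4:b}
drop 6:a onto {5:e}
drop 7:d onto {4:b}
drop 8:d onto {7:d}
drop 9:e onto {6:a}
drop 10:c onto {6:a, 8:d}
ground layer = {0:e}
drop-orders for the pieces not yet dropped (sum over which currently-grounded one goes next):
  1 to go: {9} 1  {10} 1
  2 to go: {8,10} 1  {9,10} 2
  3 to go: {6,9,10} 2  {7,8,10} 1  {8,9,10} 3
  4 to go: {5,6,9,10} 2  {6,8,9,10} 5  {7,8,9,10} 4
  5 to go: {3,5,6,9,10} 2  {5,6,8,9,10} 7  {6,7,8,9,10} 9
  6 to go: {2,3,5,6,9,10} 2  {3,5,6,8,9,10} 9  {5,6,7,8,9,10} 16
  7 to go: {2,3,5,6,8,9,10} 11  {3,5,6,7,8,9,10} 25  {4,5,6,7,8,9,10} 16
  8 to go: {2,3,5,6,7,8,9,10} 36  {3,4,5,6,7,8,9,10} 41
  9 to go: {2,3,4,5,6,7,8,9,10} 77
  if 0:e drops first: 77 orders

77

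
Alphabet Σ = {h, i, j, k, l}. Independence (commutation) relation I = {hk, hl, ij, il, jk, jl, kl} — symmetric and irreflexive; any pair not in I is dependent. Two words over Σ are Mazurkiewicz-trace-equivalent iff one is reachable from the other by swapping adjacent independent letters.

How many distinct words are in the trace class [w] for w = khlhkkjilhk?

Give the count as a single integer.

3850

piece 0:k — minimal
piece 1:h — minimal
piece 2:l — minimal
piece 3:h rests on {1:h}
piece 4:k rests on {0:k}
piece 5:k rests on {4:k}
piece 6:j rests on {3:h}
piece 7:i rests on {3:h, 5:k}
piece 8:l rests on {2:l}
piece 9:h rests on {6:j, 7:i}
piece 10:k rests on {7:i}
minimal pieces: {0:k, 1:h, 2:l}
ways to finish when only these pieces remain (= sum over removing one remaining piece with nothing left below it):
  1 left: {8}→1  {9}→1  {10}→1
  2 left: {2,8}→1  {6,9}→1  {8,9}→2  {8,10}→2  {9,10}→2
  3 left: {2,8,9}→3  {2,8,10}→3  {6,8,9}→3  {6,9,10}→3  {7,9,10}→2  {8,9,10}→6
  4 left: {2,6,8,9}→6  {2,8,9,10}→12  {5,7,9,10}→2  {6,7,9,10}→5  {6,8,9,10}→12  {7,8,9,10}→8
  5 left: {2,6,8,9,10}→30  {2,7,8,9,10}→20  {3,6,7,9,10}→5  {4,5,7,9,10}→2  {5,6,7,9,10}→7  {5,7,8,9,10}→10  {6,7,8,9,10}→25
  6 left: {0,4,5,7,9,10}→2  {1,3,6,7,9,10}→5  {2,5,7,8,9,10}→30  {2,6,7,8,9,10}→75  {3,5,6,7,9,10}→12  {3,6,7,8,9,10}→30  {4,5,6,7,9,10}→9  {4,5,7,8,9,10}→12  {5,6,7,8,9,10}→42
  7 left: {0,4,5,6,7,9,10}→11  {0,4,5,7,8,9,10}→14  {1,3,5,6,7,9,10}→17  {1,3,6,7,8,9,10}→35  {2,3,6,7,8,9,10}→105  {2,4,5,7,8,9,10}→42  {2,5,6,7,8,9,10}→147  {3,4,5,6,7,9,10}→21  {3,5,6,7,8,9,10}→84  {4,5,6,7,8,9,10}→63
  8 left: {0,2,4,5,7,8,9,10}→56  {0,3,4,5,6,7,9,10}→32  {0,4,5,6,7,8,9,10}→88  {1,2,3,6,7,8,9,10}→140  {1,3,4,5,6,7,9,10}→38  {1,3,5,6,7,8,9,10}→136  {2,3,5,6,7,8,9,10}→336  {2,4,5,6,7,8,9,10}→252  {3,4,5,6,7,8,9,10}→168
  9 left: {0,1,3,4,5,6,7,9,10}→70  {0,2,4,5,6,7,8,9,10}→396  {0,3,4,5,6,7,8,9,10}→288  {1,2,3,5,6,7,8,9,10}→612  {1,3,4,5,6,7,8,9,10}→342  {2,3,4,5,6,7,8,9,10}→756
  placing 0:k first → 1710 extensions
  placing 1:h first → 1440 extensions
  placing 2:l first → 700 extensions
total linear extensions = 3850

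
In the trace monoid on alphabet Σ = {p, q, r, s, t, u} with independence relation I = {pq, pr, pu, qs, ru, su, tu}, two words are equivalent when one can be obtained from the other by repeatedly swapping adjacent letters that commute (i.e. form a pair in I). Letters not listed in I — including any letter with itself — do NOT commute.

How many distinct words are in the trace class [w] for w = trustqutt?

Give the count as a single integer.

#0=t has no predecessor
#1=r depends on [0:t]
#2=u has no predecessor
#3=s depends on [1:r]
#4=t depends on [3:s]
#5=q depends on [2:u, 4:t]
#6=u depends on [5:q]
#7=t depends on [5:q]
#8=t depends on [7:t]
sources: [0:t, 2:u]
N(rest) = Σ N(rest − s) over sources s of rest; N(one piece) = 1:
  size 1 → [6]=1  [8]=1
  size 2 → [6,8]=2  [7,8]=1
  size 3 → [6,7,8]=3
  size 4 → [5,6,7,8]=3
  size 5 → [2,5,6,7,8]=3  [4,5,6,7,8]=3
  size 6 → [2,4,5,6,7,8]=6  [3,4,5,6,7,8]=3
  size 7 → [1,3,4,5,6,7,8]=3  [2,3,4,5,6,7,8]=9
  first=0(t) contributes 12
  first=2(u) contributes 3
|[w]| = 15

15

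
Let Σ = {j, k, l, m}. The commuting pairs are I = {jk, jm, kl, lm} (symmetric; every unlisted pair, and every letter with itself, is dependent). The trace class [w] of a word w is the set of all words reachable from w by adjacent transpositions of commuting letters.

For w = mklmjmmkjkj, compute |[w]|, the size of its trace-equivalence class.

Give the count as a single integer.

drop 0:m onto floor
drop 1:k onto {0:m}
drop 2:l onto floor
drop 3:m onto {1:k}
drop 4:j onto {2:l}
drop 5:m onto {3:m}
drop 6:m onto {5:m}
drop 7:k onto {6:m}
drop 8:j onto {4:j}
drop 9:k onto {7:k}
drop 10:j onto {8:j}
ground layer = {0:m, 2:l}
drop-orders for the pieces not yet dropped (sum over which currently-grounded one goes next):
  1 to go: {9} 1  {10} 1
  2 to go: {7,9} 1  {8,10} 1  {9,10} 2
  3 to go: {4,8,10} 1  {6,7,9} 1  {7,9,10} 3  {8,9,10} 3
  4 to go: {2,4,8,10} 1  {4,8,9,10} 4  {5,6,7,9} 1  {6,7,9,10} 4  {7,8,9,10} 6
  5 to go: {2,4,8,9,10} 5  {3,5,6,7,9} 1  {4,7,8,9,10} 10  {5,6,7,9,10} 5  {6,7,8,9,10} 10
  6 to go: {1,3,5,6,7,9} 1  {2,4,7,8,9,10} 15  {3,5,6,7,9,10} 6  {4,6,7,8,9,10} 20  {5,6,7,8,9,10} 15
  7 to go: {0,1,3,5,6,7,9} 1  {1,3,5,6,7,9,10} 7  {2,4,6,7,8,9,10} 35  {3,5,6,7,8,9,10} 21  {4,5,6,7,8,9,10} 35
  8 to go: {0,1,3,5,6,7,9,10} 8  {1,3,5,6,7,8,9,10} 28  {2,4,5,6,7,8,9,10} 70  {3,4,5,6,7,8,9,10} 56
  9 to go: {0,1,3,5,6,7,8,9,10} 36  {1,3,4,5,6,7,8,9,10} 84  {2,3,4,5,6,7,8,9,10} 126
  if 0:m drops first: 210 orders
  if 2:l drops first: 120 orders
heap linearizations: 330

330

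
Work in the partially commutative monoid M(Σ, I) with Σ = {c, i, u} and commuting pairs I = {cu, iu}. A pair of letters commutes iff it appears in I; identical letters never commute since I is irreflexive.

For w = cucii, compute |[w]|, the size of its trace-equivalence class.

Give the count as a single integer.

#0=c has no predecessor
#1=u has no predecessor
#2=c depends on [0:c]
#3=i depends on [2:c]
#4=i depends on [3:i]
sources: [0:c, 1:u]
N(rest) = Σ N(rest − s) over sources s of rest; N(one piece) = 1:
  size 1 → [1]=1  [4]=1
  size 2 → [1,4]=2  [3,4]=1
  size 3 → [1,3,4]=3  [2,3,4]=1
  first=0(c) contributes 4
  first=1(u) contributes 1
|[w]| = 5

5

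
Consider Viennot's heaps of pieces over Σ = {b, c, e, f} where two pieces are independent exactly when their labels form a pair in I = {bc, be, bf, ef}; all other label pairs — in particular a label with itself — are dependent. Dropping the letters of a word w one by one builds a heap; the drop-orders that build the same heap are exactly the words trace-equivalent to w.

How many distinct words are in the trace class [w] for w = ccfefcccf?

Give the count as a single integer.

#0=c has no predecessor
#1=c depends on [0:c]
#2=f depends on [1:c]
#3=e depends on [1:c]
#4=f depends on [2:f]
#5=c depends on [3:e, 4:f]
#6=c depends on [5:c]
#7=c depends on [6:c]
#8=f depends on [7:c]
sources: [0:c]
N(rest) = Σ N(rest − s) over sources s of rest; N(one piece) = 1:
  size 1 → [8]=1
  size 2 → [7,8]=1
  size 3 → [6,7,8]=1
  size 4 → [5,6,7,8]=1
  size 5 → [3,5,6,7,8]=1  [4,5,6,7,8]=1
  size 6 → [2,4,5,6,7,8]=1  [3,4,5,6,7,8]=2
  size 7 → [2,3,4,5,6,7,8]=3
  first=0(c) contributes 3

3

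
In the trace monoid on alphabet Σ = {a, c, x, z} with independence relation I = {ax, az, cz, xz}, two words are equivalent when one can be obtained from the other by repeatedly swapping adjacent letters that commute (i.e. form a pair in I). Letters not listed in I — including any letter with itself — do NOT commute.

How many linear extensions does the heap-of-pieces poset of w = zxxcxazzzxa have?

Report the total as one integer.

drop 0:z onto floor
drop 1:x onto floor
drop 2:x onto {1:x}
drop 3:c onto {2:x}
drop 4:x onto {3:c}
drop 5:a onto {3:c}
drop 6:z onto {0:z}
drop 7:z onto {6:z}
drop 8:z onto {7:z}
drop 9:x onto {4:x}
drop 10:a onto {5:a}
ground layer = {0:z, 1:x}
drop-orders for the pieces not yet dropped (sum over which currently-grounded one goes next):
  1 to go: {8} 1  {9} 1  {10} 1
  2 to go: {4,9} 1  {5,10} 1  {7,8} 1  {8,9} 2  {8,10} 2  {9,10} 2
  3 to go: {4,8,9} 3  {4,9,10} 3  {5,8,10} 3  {5,9,10} 3  {6,7,8} 1  {7,8,9} 3  {7,8,10} 3  {8,9,10} 6
  4 to go: {0,6,7,8} 1  {4,5,9,10} 6  {4,7,8,9} 6  {4,8,9,10} 12  {5,7,8,10} 6  {5,8,9,10} 12  {6,7,8,9} 4  {6,7,8,10} 4  {7,8,9,10} 12
  5 to go: {0,6,7,8,9} 5  {0,6,7,8,10} 5  {3,4,5,9,10} 6  {4,5,8,9,10} 30  {4,6,7,8,9} 10  {4,7,8,9,10} 30  {5,6,7,8,10} 10  {5,7,8,9,10} 30  {6,7,8,9,10} 20
  6 to go: {0,4,6,7,8,9} 15  {0,5,6,7,8,10} 15  {0,6,7,8,9,10} 30  {2,3,4,5,9,10} 6  {3,4,5,8,9,10} 36  {4,5,7,8,9,10} 90  {4,6,7,8,9,10} 60  {5,6,7,8,9,10} 60
  7 to go: {0,4,6,7,8,9,10} 105  {0,5,6,7,8,9,10} 105  {1,2,3,4,5,9,10} 6  {2,3,4,5,8,9,10} 42  {3,4,5,7,8,9,10} 126  {4,5,6,7,8,9,10} 210
  8 to go: {0,4,5,6,7,8,9,10} 420  {1,2,3,4,5,8,9,10} 48  {2,3,4,5,7,8,9,10} 168  {3,4,5,6,7,8,9,10} 336
  9 to go: {0,3,4,5,6,7,8,9,10} 756  {1,2,3,4,5,7,8,9,10} 216  {2,3,4,5,6,7,8,9,10} 504
  if 0:z drops first: 720 orders
  if 1:x drops first: 1260 orders
heap linearizations: 1980

1980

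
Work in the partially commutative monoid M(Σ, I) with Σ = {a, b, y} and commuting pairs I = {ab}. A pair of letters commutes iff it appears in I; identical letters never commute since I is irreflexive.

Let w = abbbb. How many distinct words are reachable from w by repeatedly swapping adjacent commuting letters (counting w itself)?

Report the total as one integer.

5

drop 0:a onto floor
drop 1:b onto floor
drop 2:b onto {1:b}
drop 3:b onto {2:b}
drop 4:b onto {3:b}
ground layer = {0:a, 1:b}
drop-orders for the pieces not yet dropped (sum over which currently-grounded one goes next):
  1 to go: {0} 1  {4} 1
  2 to go: {0,4} 2  {3,4} 1
  3 to go: {0,3,4} 3  {2,3,4} 1
  if 0:a drops first: 1 orders
  if 1:b drops first: 4 orders
heap linearizations: 5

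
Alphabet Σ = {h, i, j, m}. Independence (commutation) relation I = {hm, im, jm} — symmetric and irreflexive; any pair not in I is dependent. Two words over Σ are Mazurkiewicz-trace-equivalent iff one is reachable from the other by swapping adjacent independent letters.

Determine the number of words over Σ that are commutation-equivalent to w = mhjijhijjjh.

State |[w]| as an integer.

0(m) covers ∅
1(h) covers ∅
2(j) covers 1:h
3(i) covers 2:j
4(j) covers 3:i
5(h) covers 4:j
6(i) covers 5:h
7(j) covers 6:i
8(j) covers 7:j
9(j) covers 8:j
10(h) covers 9:j
floor of heap: 0:m, 1:h
completions by unplaced set U, small U first (add the entries for U minus each lowest piece of U):
  |U|=1: {0}:1  {10}:1
  |U|=2: {0,10}:2  {9,10}:1
  |U|=3: {0,9,10}:3  {8,9,10}:1
  |U|=4: {0,8,9,10}:4  {7,8,9,10}:1
  |U|=5: {0,7,8,9,10}:5  {6,7,8,9,10}:1
  |U|=6: {0,6,7,8,9,10}:6  {5,6,7,8,9,10}:1
  |U|=7: {0,5,6,7,8,9,10}:7  {4,5,6,7,8,9,10}:1
  |U|=8: {0,4,5,6,7,8,9,10}:8  {3,4,5,6,7,8,9,10}:1
  |U|=9: {0,3,4,5,6,7,8,9,10}:9  {2,3,4,5,6,7,8,9,10}:1
  start at 0(m): 1
  start at 1(h): 10
sum over floor = 11

11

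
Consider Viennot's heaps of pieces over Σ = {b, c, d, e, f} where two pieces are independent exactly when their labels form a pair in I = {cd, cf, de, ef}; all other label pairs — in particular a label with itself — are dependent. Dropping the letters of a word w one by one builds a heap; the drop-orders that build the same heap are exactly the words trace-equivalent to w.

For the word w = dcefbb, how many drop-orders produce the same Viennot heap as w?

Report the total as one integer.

0(d) covers ∅
1(c) covers ∅
2(e) covers 1:c
3(f) covers 0:d
4(b) covers 2:e, 3:f
5(b) covers 4:b
floor of heap: 0:d, 1:c
completions by unplaced set U, small U first (add the entries for U minus each lowest piece of U):
  |U|=1: {5}:1
  |U|=2: {4,5}:1
  |U|=3: {2,4,5}:1  {3,4,5}:1
  |U|=4: {0,3,4,5}:1  {1,2,4,5}:1  {2,3,4,5}:2
  start at 0(d): 3
  start at 1(c): 3
sum over floor = 6

6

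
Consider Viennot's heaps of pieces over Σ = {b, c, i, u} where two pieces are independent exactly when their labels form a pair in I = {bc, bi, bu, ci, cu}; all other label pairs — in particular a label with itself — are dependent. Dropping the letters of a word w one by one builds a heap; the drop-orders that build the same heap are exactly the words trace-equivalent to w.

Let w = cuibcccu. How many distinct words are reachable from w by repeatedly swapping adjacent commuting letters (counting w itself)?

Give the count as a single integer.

280

piece 0:c — minimal
piece 1:u — minimal
piece 2:i rests on {1:u}
piece 3:b — minimal
piece 4:c rests on {0:c}
piece 5:c rests on {4:c}
piece 6:c rests on {5:c}
piece 7:u rests on {2:i}
minimal pieces: {0:c, 1:u, 3:b}
ways to finish when only these pieces remain (= sum over removing one remaining piece with nothing left below it):
  1 left: {3}→1  {6}→1  {7}→1
  2 left: {2,7}→1  {3,6}→2  {3,7}→2  {5,6}→1  {6,7}→2
  3 left: {1,2,7}→1  {2,3,7}→3  {2,6,7}→3  {3,5,6}→3  {3,6,7}→6  {4,5,6}→1  {5,6,7}→3
  4 left: {0,4,5,6}→1  {1,2,3,7}→4  {1,2,6,7}→4  {2,3,6,7}→12  {2,5,6,7}→6  {3,4,5,6}→4  {3,5,6,7}→12  {4,5,6,7}→4
  5 left: {0,3,4,5,6}→5  {0,4,5,6,7}→5  {1,2,3,6,7}→20  {1,2,5,6,7}→10  {2,3,5,6,7}→30  {2,4,5,6,7}→10  {3,4,5,6,7}→20
  6 left: {0,2,4,5,6,7}→15  {0,3,4,5,6,7}→30  {1,2,3,5,6,7}→60  {1,2,4,5,6,7}→20  {2,3,4,5,6,7}→60
  placing 0:c first → 140 extensions
  placing 1:u first → 105 extensions
  placing 3:b first → 35 extensions
total linear extensions = 280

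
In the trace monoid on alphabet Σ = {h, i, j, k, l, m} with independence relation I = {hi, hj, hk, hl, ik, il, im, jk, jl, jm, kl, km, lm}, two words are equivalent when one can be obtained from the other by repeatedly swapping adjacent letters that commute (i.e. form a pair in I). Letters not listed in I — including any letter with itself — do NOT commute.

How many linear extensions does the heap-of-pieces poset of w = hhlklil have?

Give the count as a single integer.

#0=h has no predecessor
#1=h depends on [0:h]
#2=l has no predecessor
#3=k has no predecessor
#4=l depends on [2:l]
#5=i has no predecessor
#6=l depends on [4:l]
sources: [0:h, 2:l, 3:k, 5:i]
N(rest) = Σ N(rest − s) over sources s of rest; N(one piece) = 1:
  size 1 → [1]=1  [3]=1  [5]=1  [6]=1
  size 2 → [0,1]=1  [1,3]=2  [1,5]=2  [1,6]=2  [3,5]=2  [3,6]=2  [4,6]=1  [5,6]=2
  size 3 → [0,1,3]=3  [0,1,5]=3  [0,1,6]=3  [1,3,5]=6  [1,3,6]=6  [1,4,6]=3  [1,5,6]=6  [2,4,6]=1  [3,4,6]=3  [3,5,6]=6  [4,5,6]=3
  size 4 → [0,1,3,5]=12  [0,1,3,6]=12  [0,1,4,6]=6  [0,1,5,6]=12  [1,2,4,6]=4  [1,3,4,6]=12  [1,3,5,6]=24  [1,4,5,6]=12  [2,3,4,6]=4  [2,4,5,6]=4  [3,4,5,6]=12
  size 5 → [0,1,2,4,6]=10  [0,1,3,4,6]=30  [0,1,3,5,6]=60  [0,1,4,5,6]=30  [1,2,3,4,6]=20  [1,2,4,5,6]=20  [1,3,4,5,6]=60  [2,3,4,5,6]=20
  first=0(h) contributes 120
  first=2(l) contributes 180
  first=3(k) contributes 60
  first=5(i) contributes 60
|[w]| = 420

420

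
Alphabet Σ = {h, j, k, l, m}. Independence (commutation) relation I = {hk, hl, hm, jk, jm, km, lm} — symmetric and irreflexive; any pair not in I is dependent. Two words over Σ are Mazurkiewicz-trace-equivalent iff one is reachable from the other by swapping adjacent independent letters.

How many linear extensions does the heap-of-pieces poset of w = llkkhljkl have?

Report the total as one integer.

0(l) covers ∅
1(l) covers 0:l
2(k) covers 1:l
3(k) covers 2:k
4(h) covers ∅
5(l) covers 3:k
6(j) covers 4:h, 5:l
7(k) covers 5:l
8(l) covers 6:j, 7:k
floor of heap: 0:l, 4:h
completions by unplaced set U, small U first (add the entries for U minus each lowest piece of U):
  |U|=1: {8}:1
  |U|=2: {6,8}:1  {7,8}:1
  |U|=3: {4,6,8}:1  {6,7,8}:2
  |U|=4: {4,6,7,8}:3  {5,6,7,8}:2
  |U|=5: {3,5,6,7,8}:2  {4,5,6,7,8}:5
  |U|=6: {2,3,5,6,7,8}:2  {3,4,5,6,7,8}:7
  |U|=7: {1,2,3,5,6,7,8}:2  {2,3,4,5,6,7,8}:9
  start at 0(l): 11
  start at 4(h): 2
sum over floor = 13

13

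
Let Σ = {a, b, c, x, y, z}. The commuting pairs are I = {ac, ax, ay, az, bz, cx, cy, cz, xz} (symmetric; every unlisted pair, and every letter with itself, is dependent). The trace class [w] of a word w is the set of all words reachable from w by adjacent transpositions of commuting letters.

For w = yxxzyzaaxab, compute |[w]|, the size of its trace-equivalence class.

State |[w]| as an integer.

972

piece 0:y — minimal
piece 1:x rests on {0:y}
piece 2:x rests on {1:x}
piece 3:z rests on {0:y}
piece 4:y rests on {2:x, 3:z}
piece 5:z rests on {4:y}
piece 6:a — minimal
piece 7:a rests on {6:a}
piece 8:x rests on {4:y}
piece 9:a rests on {7:a}
piece 10:b rests on {8:x, 9:a}
minimal pieces: {0:y, 6:a}
ways to finish when only these pieces remain (= sum over removing one remaining piece with nothing left below it):
  1 left: {5}→1  {10}→1
  2 left: {5,10}→2  {8,10}→1  {9,10}→1
  3 left: {5,8,10}→3  {5,9,10}→3  {7,9,10}→1  {8,9,10}→2
  4 left: {4,5,8,10}→3  {5,7,9,10}→4  {5,8,9,10}→8  {6,7,9,10}→1  {7,8,9,10}→3
  5 left: {2,4,5,8,10}→3  {3,4,5,8,10}→3  {4,5,8,9,10}→11  {5,6,7,9,10}→5  {5,7,8,9,10}→15  {6,7,8,9,10}→4
  6 left: {1,2,4,5,8,10}→3  {2,3,4,5,8,10}→6  {2,4,5,8,9,10}→14  {3,4,5,8,9,10}→14  {4,5,7,8,9,10}→26  {5,6,7,8,9,10}→24
  7 left: {1,2,3,4,5,8,10}→9  {1,2,4,5,8,9,10}→17  {2,3,4,5,8,9,10}→34  {2,4,5,7,8,9,10}→40  {3,4,5,7,8,9,10}→40  {4,5,6,7,8,9,10}→50
  8 left: {0,1,2,3,4,5,8,10}→9  {1,2,3,4,5,8,9,10}→60  {1,2,4,5,7,8,9,10}→57  {2,3,4,5,7,8,9,10}→114  {2,4,5,6,7,8,9,10}→90  {3,4,5,6,7,8,9,10}→90
  9 left: {0,1,2,3,4,5,8,9,10}→69  {1,2,3,4,5,7,8,9,10}→231  {1,2,4,5,6,7,8,9,10}→147  {2,3,4,5,6,7,8,9,10}→294
  placing 0:y first → 672 extensions
  placing 6:a first → 300 extensions
total linear extensions = 972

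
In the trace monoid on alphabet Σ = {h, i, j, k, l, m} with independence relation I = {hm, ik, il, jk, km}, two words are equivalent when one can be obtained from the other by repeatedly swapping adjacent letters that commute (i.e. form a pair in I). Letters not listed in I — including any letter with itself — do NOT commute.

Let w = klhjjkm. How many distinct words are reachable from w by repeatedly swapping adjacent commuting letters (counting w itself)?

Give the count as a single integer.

piece 0:k — minimal
piece 1:l rests on {0:k}
piece 2:h rests on {1:l}
piece 3:j rests on {2:h}
piece 4:j rests on {3:j}
piece 5:k rests on {2:h}
piece 6:m rests on {4:j}
minimal pieces: {0:k}
ways to finish when only these pieces remain (= sum over removing one remaining piece with nothing left below it):
  1 left: {5}→1  {6}→1
  2 left: {4,6}→1  {5,6}→2
  3 left: {3,4,6}→1  {4,5,6}→3
  4 left: {3,4,5,6}→4
  5 left: {2,3,4,5,6}→4
  placing 0:k first → 4 extensions

4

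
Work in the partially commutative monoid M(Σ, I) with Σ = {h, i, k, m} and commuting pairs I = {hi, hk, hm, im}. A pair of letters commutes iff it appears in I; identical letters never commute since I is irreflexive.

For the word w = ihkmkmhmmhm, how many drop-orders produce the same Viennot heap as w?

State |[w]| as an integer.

165

drop 0:i onto floor
drop 1:h onto floor
drop 2:k onto {0:i}
drop 3:m onto {2:k}
drop 4:k onto {3:m}
drop 5:m onto {4:k}
drop 6:h onto {1:h}
drop 7:m onto {5:m}
drop 8:m onto {7:m}
drop 9:h onto {6:h}
drop 10:m onto {8:m}
ground layer = {0:i, 1:h}
drop-orders for the pieces not yet dropped (sum over which currently-grounded one goes next):
  1 to go: {9} 1  {10} 1
  2 to go: {6,9} 1  {8,10} 1  {9,10} 2
  3 to go: {1,6,9} 1  {6,9,10} 3  {7,8,10} 1  {8,9,10} 3
  4 to go: {1,6,9,10} 4  {5,7,8,10} 1  {6,8,9,10} 6  {7,8,9,10} 4
  5 to go: {1,6,8,9,10} 10  {4,5,7,8,10} 1  {5,7,8,9,10} 5  {6,7,8,9,10} 10
  6 to go: {1,6,7,8,9,10} 20  {3,4,5,7,8,10} 1  {4,5,7,8,9,10} 6  {5,6,7,8,9,10} 15
  7 to go: {1,5,6,7,8,9,10} 35  {2,3,4,5,7,8,10} 1  {3,4,5,7,8,9,10} 7  {4,5,6,7,8,9,10} 21
  8 to go: {0,2,3,4,5,7,8,10} 1  {1,4,5,6,7,8,9,10} 56  {2,3,4,5,7,8,9,10} 8  {3,4,5,6,7,8,9,10} 28
  9 to go: {0,2,3,4,5,7,8,9,10} 9  {1,3,4,5,6,7,8,9,10} 84  {2,3,4,5,6,7,8,9,10} 36
  if 0:i drops first: 120 orders
  if 1:h drops first: 45 orders
heap linearizations: 165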